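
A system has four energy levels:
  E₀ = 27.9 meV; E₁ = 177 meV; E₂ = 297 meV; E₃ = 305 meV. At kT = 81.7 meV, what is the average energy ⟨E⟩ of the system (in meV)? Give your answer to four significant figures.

63.09 meV

Eᵢ/kT = 0.341493, 2.16646, 3.63525, 3.73317.
Z = Σ e^(−Eᵢ/kT) = e^(−0.341493) + e^(−2.16646) + e^(−3.63525) + e^(−3.73317) = 0.710708 + 0.114583 + 0.0263773 + 0.0239169 = 0.875585.
⟨E⟩ = Σ Eᵢ e^(−Eᵢ/kT) / Z = (27.9·0.710708 + 177·0.114583 + 297·0.0263773 + 305·0.0239169) / 0.875585 = 63.09 meV.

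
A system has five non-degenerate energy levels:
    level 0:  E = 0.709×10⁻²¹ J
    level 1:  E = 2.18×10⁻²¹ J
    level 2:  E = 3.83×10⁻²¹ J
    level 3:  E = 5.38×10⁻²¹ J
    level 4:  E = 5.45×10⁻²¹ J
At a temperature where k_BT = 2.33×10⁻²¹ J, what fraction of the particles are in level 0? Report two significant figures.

Eᵢ/kT = 0.3043, 0.9356, 1.644, 2.309, 2.339.
Z = Σ e^(−Eᵢ/kT) = e^(−0.3043) + e^(−0.9356) + e^(−1.644) + e^(−2.309) + e^(−2.339) = 0.7376 + 0.3924 + 0.1932 + 0.09936 + 0.09642 = 1.519.
P₀ = e^(−E₀/kT) / Z = 0.7376/1.519 = 0.49.

0.49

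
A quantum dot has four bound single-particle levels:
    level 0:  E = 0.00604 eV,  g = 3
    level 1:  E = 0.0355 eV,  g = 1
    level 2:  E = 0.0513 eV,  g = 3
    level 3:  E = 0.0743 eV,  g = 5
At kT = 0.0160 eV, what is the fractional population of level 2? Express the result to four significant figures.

0.05204

Eᵢ/kT = 0.377500, 2.21875, 3.20625, 4.64375.
Z = Σ gᵢe^(−Eᵢ/kT) = 3·e^(−0.377500) + 1·e^(−2.21875) + 3·e^(−3.20625) + 5·e^(−4.64375) = 2.05672 + 0.108745 + 0.121525 + 0.0481077 = 2.33510.
P₂ = g₂ e^(−E₂/kT) / Z = 0.121525/2.33510 = 0.05204.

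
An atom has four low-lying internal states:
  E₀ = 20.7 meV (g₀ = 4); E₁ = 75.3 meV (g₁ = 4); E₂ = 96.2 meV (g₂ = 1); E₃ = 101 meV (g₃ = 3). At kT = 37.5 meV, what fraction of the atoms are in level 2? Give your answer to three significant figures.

Eᵢ/kT = 0.55200, 2.0080, 2.5653, 2.6933.
Z = Σ gᵢe^(−Eᵢ/kT) = 4·e^(−0.55200) + 4·e^(−2.0080) + 1·e^(−2.5653) + 3·e^(−2.6933) = 2.3032 + 0.53703 + 0.076896 + 0.20297 = 3.1201.
P₂ = g₂ e^(−E₂/kT) / Z = 0.076896/3.1201 = 0.0246.

0.0246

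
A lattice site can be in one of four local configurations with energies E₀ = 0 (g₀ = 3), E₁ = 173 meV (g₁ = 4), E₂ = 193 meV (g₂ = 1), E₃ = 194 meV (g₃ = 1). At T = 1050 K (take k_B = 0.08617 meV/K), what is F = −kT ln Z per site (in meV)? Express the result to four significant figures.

-121.4 meV

k_BT = 0.08617 × 1050 K = 90.4785 meV.
Eᵢ/kT = 0, 1.91206, 2.13310, 2.14416.
Z = Σ gᵢe^(−Eᵢ/kT) = 3·e^(−0) + 4·e^(−1.91206) + 1·e^(−2.13310) + 1·e^(−2.14416) = 3.00000 + 0.591103 + 0.118469 + 0.117166 = 3.82674.
F = −kT ln Z = −90.4785 × ln(3.82674) = −90.4785 × 1.34201 = -121.4 meV.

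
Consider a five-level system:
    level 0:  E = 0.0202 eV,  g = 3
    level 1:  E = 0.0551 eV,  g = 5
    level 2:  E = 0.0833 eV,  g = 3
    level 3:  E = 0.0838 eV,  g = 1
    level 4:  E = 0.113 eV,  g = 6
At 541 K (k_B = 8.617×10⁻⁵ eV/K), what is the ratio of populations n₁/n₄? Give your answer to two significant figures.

k_BT = 8.617×10⁻⁵ × 541 K = 0.04662 eV.
n₁/n₄ = (g₁/g₄) exp[−(E₁−E₄)/kT] = (5/6) × exp(−(-0.0579 eV)/(0.04662 eV)) = (5/6) × exp(1.242) = 2.9.

2.9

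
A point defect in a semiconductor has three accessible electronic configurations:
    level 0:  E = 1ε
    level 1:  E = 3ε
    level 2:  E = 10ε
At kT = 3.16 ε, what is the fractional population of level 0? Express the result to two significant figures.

Eᵢ/kT = 0.3165, 0.9494, 3.165.
Z = Σ e^(−Eᵢ/kT) = e^(−0.3165) + e^(−0.9494) + e^(−3.165) = 0.7287 + 0.3870 + 0.04221 = 1.158.
P₀ = e^(−E₀/kT) / Z = 0.7287/1.158 = 0.63.

0.63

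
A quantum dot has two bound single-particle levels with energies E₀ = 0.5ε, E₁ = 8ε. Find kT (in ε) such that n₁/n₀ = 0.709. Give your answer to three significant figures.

n₁/n₀ = exp[−(E₁−E₀)/kT] = 0.709.
⇒ (E₁−E₀)/kT = ln(1/0.709) = ln(1.4104) = 0.34387.
kT = 7.5ε / 0.34387 = 21.8 ε.

21.8 ε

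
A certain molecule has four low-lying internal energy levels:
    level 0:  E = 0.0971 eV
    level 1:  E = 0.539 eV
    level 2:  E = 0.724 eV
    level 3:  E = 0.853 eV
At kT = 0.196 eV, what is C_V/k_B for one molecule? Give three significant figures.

Eᵢ/kT = 0.49541, 2.7500, 3.6939, 4.3520.
Z = Σ e^(−Eᵢ/kT) = e^(−0.49541) + e^(−2.7500) + e^(−3.6939) + e^(−4.3520) = 0.60932 + 0.063928 + 0.024875 + 0.012881 = 0.71100.
⟨E⟩ = 0.17246 eV, ⟨E²⟩ = 0.065722 eV².
C_V/k_B = (⟨E²⟩ − ⟨E⟩²)/(kT)² = (0.065722 − 0.029742)/0.038416 = 0.937.

0.937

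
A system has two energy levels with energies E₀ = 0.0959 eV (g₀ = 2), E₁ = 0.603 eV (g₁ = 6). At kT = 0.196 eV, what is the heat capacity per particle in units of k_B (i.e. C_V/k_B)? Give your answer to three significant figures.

1.01

Eᵢ/kT = 0.48929, 3.0765.
Z = Σ gᵢe^(−Eᵢ/kT) = 2·e^(−0.48929) + 6·e^(−3.0765) = 1.2261 + 0.27672 = 1.5028.
⟨E⟩ = 0.18928 eV, ⟨E²⟩ = 0.074457 eV².
C_V/k_B = (⟨E²⟩ − ⟨E⟩²)/(kT)² = (0.074457 − 0.035827)/0.038416 = 1.01.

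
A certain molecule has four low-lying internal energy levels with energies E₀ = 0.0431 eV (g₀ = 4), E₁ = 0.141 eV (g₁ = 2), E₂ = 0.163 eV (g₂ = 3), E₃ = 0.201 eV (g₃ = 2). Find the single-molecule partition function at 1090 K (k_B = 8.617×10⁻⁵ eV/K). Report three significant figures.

Z = 3.74

k_BT = 8.617×10⁻⁵ × 1090 K = 0.093925 eV.
Eᵢ/kT = 0.45888, 1.5012, 1.7354, 2.1400.
Z = Σ gᵢe^(−Eᵢ/kT) = 4·e^(−0.45888) + 2·e^(−1.5012) + 3·e^(−1.7354) + 2·e^(−2.1400) = 2.5280 + 0.44573 + 0.52899 + 0.23531 = 3.7380.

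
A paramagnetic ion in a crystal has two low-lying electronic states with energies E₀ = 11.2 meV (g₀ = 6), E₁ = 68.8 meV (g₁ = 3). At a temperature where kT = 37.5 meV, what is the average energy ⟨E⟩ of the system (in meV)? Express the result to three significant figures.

Eᵢ/kT = 0.29867, 1.8347.
Z = Σ gᵢe^(−Eᵢ/kT) = 6·e^(−0.29867) + 3·e^(−1.8347) = 4.4508 + 0.47898 = 4.9298.
⟨E⟩ = Σ Eᵢ gᵢe^(−Eᵢ/kT) / Z = (11.2·4.4508 + 68.8·0.47898) / 4.9298 = 16.8 meV.

16.8 meV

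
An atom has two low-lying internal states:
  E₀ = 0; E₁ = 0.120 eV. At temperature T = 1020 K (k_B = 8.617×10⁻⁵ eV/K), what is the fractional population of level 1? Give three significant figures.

0.203

k_BT = 8.617×10⁻⁵ × 1020 K = 0.087893 eV.
Eᵢ/kT = 0, 1.3653.
Z = Σ e^(−Eᵢ/kT) = e^(−0) + e^(−1.3653) = 1.0000 + 0.25530 = 1.2553.
P₁ = e^(−E₁/kT) / Z = 0.25530/1.2553 = 0.203.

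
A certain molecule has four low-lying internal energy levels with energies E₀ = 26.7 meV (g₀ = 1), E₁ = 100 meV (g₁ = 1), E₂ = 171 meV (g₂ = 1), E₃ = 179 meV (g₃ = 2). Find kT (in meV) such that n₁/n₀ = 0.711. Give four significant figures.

214.9 meV

n₁/n₀ = (g₁/g₀) exp[−(E₁−E₀)/kT] = 0.711.
⇒ (E₁−E₀)/kT = ln((1/1)/0.711) = ln(1.40647) = 0.341083.
kT = 73.3 meV / 0.341083 = 214.9 meV.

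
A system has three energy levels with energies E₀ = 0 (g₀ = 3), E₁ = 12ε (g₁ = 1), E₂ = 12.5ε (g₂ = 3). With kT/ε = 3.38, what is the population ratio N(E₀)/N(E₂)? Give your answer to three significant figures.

40.4

n₀/n₂ = (g₀/g₂) exp[−(E₀−E₂)/kT] = (3/3) × exp(−(-12.5ε)/(3.38ε)) = (3/3) × exp(3.6982) = 40.4.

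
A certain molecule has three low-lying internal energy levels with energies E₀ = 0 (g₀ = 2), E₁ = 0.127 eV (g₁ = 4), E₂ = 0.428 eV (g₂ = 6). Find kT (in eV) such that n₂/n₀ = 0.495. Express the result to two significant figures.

n₂/n₀ = (g₂/g₀) exp[−(E₂−E₀)/kT] = 0.495.
⇒ (E₂−E₀)/kT = ln((6/2)/0.495) = ln(6.061) = 1.802.
kT = 0.428 eV / 1.802 = 0.24 eV.

0.24 eV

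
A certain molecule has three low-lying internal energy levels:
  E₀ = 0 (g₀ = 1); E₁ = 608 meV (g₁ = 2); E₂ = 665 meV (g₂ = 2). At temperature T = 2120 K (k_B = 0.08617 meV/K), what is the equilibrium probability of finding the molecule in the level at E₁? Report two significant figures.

0.064

k_BT = 0.08617 × 2120 K = 182.7 meV.
Eᵢ/kT = 0, 3.328, 3.640.
Z = Σ gᵢe^(−Eᵢ/kT) = 1·e^(−0) + 2·e^(−3.328) + 2·e^(−3.640) = 1.000 + 0.07173 + 0.05250 = 1.124.
P₁ = g₁ e^(−E₁/kT) / Z = 0.07173/1.124 = 0.064.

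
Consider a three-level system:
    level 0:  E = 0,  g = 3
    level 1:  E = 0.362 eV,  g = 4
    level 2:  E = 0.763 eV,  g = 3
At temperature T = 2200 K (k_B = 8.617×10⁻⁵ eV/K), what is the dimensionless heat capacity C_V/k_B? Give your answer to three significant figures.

k_BT = 8.617×10⁻⁵ × 2200 K = 0.18957 eV.
Eᵢ/kT = 0, 1.9096, 4.0249.
Z = Σ gᵢe^(−Eᵢ/kT) = 3·e^(−0) + 4·e^(−1.9096) + 3·e^(−4.0249) = 3.0000 + 0.59256 + 0.053596 = 3.6462.
⟨E⟩ = 0.070046 eV, ⟨E²⟩ = 0.029854 eV².
C_V/k_B = (⟨E²⟩ − ⟨E⟩²)/(kT)² = (0.029854 − 0.0049064)/0.035937 = 0.694.

0.694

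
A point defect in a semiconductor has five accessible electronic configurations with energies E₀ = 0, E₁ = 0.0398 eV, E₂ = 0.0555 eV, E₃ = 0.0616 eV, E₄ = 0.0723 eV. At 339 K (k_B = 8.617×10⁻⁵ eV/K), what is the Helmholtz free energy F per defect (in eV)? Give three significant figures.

k_BT = 8.617×10⁻⁵ × 339 K = 0.029212 eV.
Eᵢ/kT = 0, 1.3625, 1.8999, 2.1087, 2.4750.
Z = Σ e^(−Eᵢ/kT) = e^(−0) + e^(−1.3625) + e^(−1.8999) + e^(−2.1087) + e^(−2.4750) = 1.0000 + 0.25602 + 0.14958 + 0.12140 + 0.084163 = 1.6112.
F = −kT ln Z = −0.029212 × ln(1.6112) = −0.029212 × 0.47698 = -0.0139 eV.

-0.0139 eV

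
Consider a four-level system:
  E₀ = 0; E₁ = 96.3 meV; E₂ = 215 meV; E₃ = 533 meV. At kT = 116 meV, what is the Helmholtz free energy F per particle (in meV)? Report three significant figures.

-54.7 meV

Eᵢ/kT = 0, 0.83017, 1.8534, 4.5948.
Z = Σ e^(−Eᵢ/kT) = e^(−0) + e^(−0.83017) + e^(−1.8534) + e^(−4.5948) = 1.0000 + 0.43598 + 0.15670 + 0.010104 = 1.6028.
F = −kT ln Z = −116 × ln(1.6028) = −116 × 0.47175 = -54.7 meV.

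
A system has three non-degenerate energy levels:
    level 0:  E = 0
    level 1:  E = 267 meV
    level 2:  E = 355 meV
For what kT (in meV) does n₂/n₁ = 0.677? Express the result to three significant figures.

226 meV

n₂/n₁ = exp[−(E₂−E₁)/kT] = 0.677.
⇒ (E₂−E₁)/kT = ln(1/0.677) = ln(1.4771) = 0.39008.
kT = 88 meV / 0.39008 = 226 meV.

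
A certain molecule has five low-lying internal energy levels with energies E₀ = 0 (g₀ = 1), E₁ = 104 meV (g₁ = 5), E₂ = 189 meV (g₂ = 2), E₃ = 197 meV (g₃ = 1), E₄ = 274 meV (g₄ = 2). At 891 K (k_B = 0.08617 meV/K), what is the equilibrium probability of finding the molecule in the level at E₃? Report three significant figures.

k_BT = 0.08617 × 891 K = 76.777 meV.
Eᵢ/kT = 0, 1.3546, 2.4617, 2.5659, 3.5688.
Z = Σ gᵢe^(−Eᵢ/kT) = 1·e^(−0) + 5·e^(−1.3546) + 2·e^(−2.4617) + 1·e^(−2.5659) + 2·e^(−3.5688) = 1.0000 + 1.2903 + 0.17058 + 0.076850 + 0.056379 = 2.5941.
P₃ = g₃ e^(−E₃/kT) / Z = 0.076850/2.5941 = 0.0296.

0.0296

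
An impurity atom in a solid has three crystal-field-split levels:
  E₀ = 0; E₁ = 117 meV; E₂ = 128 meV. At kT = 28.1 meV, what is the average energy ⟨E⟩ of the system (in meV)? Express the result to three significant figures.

Eᵢ/kT = 0, 4.1637, 4.5552.
Z = Σ e^(−Eᵢ/kT) = e^(−0) + e^(−4.1637) + e^(−4.5552) = 1.0000 + 0.015550 + 0.010512 = 1.0261.
⟨E⟩ = Σ Eᵢ e^(−Eᵢ/kT) / Z = (0·1.0000 + 117·0.015550 + 128·0.010512) / 1.0261 = 3.08 meV.

3.08 meV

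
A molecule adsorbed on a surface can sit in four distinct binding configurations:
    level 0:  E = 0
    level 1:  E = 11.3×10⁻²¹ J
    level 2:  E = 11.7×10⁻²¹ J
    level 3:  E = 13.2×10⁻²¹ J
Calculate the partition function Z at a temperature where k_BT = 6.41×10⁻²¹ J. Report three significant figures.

Eᵢ/kT = 0, 1.7629, 1.8253, 2.0593.
Z = Σ e^(−Eᵢ/kT) = e^(−0) + e^(−1.7629) + e^(−1.8253) + e^(−2.0593) = 1.0000 + 0.17155 + 0.16117 + 0.12754 = 1.4603.

Z = 1.46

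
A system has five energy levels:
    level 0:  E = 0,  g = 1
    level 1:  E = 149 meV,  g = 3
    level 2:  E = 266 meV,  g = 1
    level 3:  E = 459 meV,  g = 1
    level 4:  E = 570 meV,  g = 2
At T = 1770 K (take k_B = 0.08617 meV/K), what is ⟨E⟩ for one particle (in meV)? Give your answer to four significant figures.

k_BT = 0.08617 × 1770 K = 152.521 meV.
Eᵢ/kT = 0, 0.976915, 1.74402, 3.00942, 3.73719.
Z = Σ gᵢe^(−Eᵢ/kT) = 1·e^(−0) + 3·e^(−0.976915) + 1·e^(−1.74402) + 1·e^(−3.00942) + 2·e^(−3.73719) = 1.00000 + 1.12941 + 0.174816 + 0.0493203 + 0.0476419 = 2.40119.
⟨E⟩ = Σ Eᵢ gᵢe^(−Eᵢ/kT) / Z = (0·1.00000 + 149·1.12941 + 266·0.174816 + 459·0.0493203 + 570·0.0476419) / 2.40119 = 110.2 meV.

110.2 meV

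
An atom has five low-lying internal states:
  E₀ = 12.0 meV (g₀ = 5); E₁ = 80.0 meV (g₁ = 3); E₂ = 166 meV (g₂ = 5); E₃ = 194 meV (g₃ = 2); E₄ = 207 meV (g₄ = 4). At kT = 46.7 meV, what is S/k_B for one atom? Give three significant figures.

Eᵢ/kT = 0.25696, 1.7131, 3.5546, 4.1542, 4.4325.
Z = Σ gᵢe^(−Eᵢ/kT) = 5·e^(−0.25696) + 3·e^(−1.7131) + 5·e^(−3.5546) + 2·e^(−4.1542) + 4·e^(−4.4325) = 3.8670 + 0.54092 + 0.14296 + 0.031397 + 0.047539 = 4.6298.
⟨E⟩ = Σ EᵢPᵢ = 27.937 meV.
S/k_B = ln Z + ⟨E⟩/kT = ln(4.6298) + 27.937/46.7 = 1.5325 + 0.59822 = 2.13.

2.13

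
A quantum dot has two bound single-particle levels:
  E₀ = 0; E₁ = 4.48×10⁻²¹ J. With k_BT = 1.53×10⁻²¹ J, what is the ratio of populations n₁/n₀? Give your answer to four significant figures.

n₁/n₀ = exp[−(E₁−E₀)/kT] = exp(−(4.48 ×10⁻²¹ J)/(1.53 ×10⁻²¹ J)) = exp(-2.92810) = 0.05350.

0.05350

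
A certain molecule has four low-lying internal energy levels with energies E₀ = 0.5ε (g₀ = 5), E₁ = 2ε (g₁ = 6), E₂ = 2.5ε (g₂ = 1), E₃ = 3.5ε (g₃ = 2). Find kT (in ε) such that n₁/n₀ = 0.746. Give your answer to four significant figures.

3.156 ε

n₁/n₀ = (g₁/g₀) exp[−(E₁−E₀)/kT] = 0.746.
⇒ (E₁−E₀)/kT = ln((6/5)/0.746) = ln(1.60858) = 0.475352.
kT = 1.5ε / 0.475352 = 3.156 ε.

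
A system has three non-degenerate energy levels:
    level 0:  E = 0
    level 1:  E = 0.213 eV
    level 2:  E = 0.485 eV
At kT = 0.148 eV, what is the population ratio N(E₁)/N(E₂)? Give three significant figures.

n₁/n₂ = exp[−(E₁−E₂)/kT] = exp(−(-0.272 eV)/(0.148 eV)) = exp(1.8378) = 6.28.

6.28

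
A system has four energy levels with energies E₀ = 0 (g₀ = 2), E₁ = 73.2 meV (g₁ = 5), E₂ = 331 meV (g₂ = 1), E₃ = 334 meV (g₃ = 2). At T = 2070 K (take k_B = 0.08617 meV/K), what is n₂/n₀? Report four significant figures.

k_BT = 0.08617 × 2070 K = 178.372 meV.
n₂/n₀ = (g₂/g₀) exp[−(E₂−E₀)/kT] = (1/2) × exp(−(331 meV)/(178.372 meV)) = (1/2) × exp(-1.85567) = 0.07817.

0.07817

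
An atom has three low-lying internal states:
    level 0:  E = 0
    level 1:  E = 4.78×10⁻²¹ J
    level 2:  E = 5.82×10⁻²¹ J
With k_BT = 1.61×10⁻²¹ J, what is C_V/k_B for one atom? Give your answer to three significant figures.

0.692

Eᵢ/kT = 0, 2.9689, 3.6149.
Z = Σ e^(−Eᵢ/kT) = e^(−0) + e^(−2.9689) + e^(−3.6149) = 1.0000 + 0.051360 + 0.026920 = 1.0783.
⟨E⟩ = 0.37297, ⟨E²⟩ = 1.9339.
C_V/k_B = (⟨E²⟩ − ⟨E⟩²)/(kT)² = (1.9339 − 0.13911)/2.5921 = 0.692.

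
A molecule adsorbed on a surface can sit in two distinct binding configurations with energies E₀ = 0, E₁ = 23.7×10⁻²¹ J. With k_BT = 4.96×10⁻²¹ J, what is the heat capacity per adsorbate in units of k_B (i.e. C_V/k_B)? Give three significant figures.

Eᵢ/kT = 0, 4.7782.
Z = Σ e^(−Eᵢ/kT) = e^(−0) + e^(−4.7782) = 1.0000 + 0.0084111 = 1.0084.
⟨E⟩ = 0.19768, ⟨E²⟩ = 4.6851.
C_V/k_B = (⟨E²⟩ − ⟨E⟩²)/(kT)² = (4.6851 − 0.039077)/24.602 = 0.189.

0.189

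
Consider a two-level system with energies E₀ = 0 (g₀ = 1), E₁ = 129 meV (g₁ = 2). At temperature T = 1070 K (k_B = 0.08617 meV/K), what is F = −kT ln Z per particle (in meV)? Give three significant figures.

k_BT = 0.08617 × 1070 K = 92.202 meV.
Eᵢ/kT = 0, 1.3991.
Z = Σ gᵢe^(−Eᵢ/kT) = 1·e^(−0) + 2·e^(−1.3991) = 1.0000 + 0.49364 = 1.4936.
F = −kT ln Z = −92.202 × ln(1.4936) = −92.202 × 0.40119 = -37.0 meV.

-37.0 meV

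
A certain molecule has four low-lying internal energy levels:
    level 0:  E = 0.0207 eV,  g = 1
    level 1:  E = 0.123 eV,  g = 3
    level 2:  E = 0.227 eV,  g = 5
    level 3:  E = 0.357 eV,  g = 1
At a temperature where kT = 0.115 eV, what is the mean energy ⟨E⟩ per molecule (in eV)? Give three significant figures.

Eᵢ/kT = 0.18000, 1.0696, 1.9739, 3.1043.
Z = Σ gᵢe^(−Eᵢ/kT) = 1·e^(−0.18000) + 3·e^(−1.0696) + 5·e^(−1.9739) + 1·e^(−3.1043) = 0.83527 + 1.0294 + 0.69457 + 0.044856 = 2.6041.
⟨E⟩ = Σ Eᵢ gᵢe^(−Eᵢ/kT) / Z = (0.0207·0.83527 + 0.123·1.0294 + 0.227·0.69457 + 0.357·0.044856) / 2.6041 = 0.122 eV.

0.122 eV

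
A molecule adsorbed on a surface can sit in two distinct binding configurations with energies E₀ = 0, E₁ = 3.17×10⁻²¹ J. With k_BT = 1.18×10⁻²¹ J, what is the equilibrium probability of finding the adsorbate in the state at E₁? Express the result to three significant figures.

Eᵢ/kT = 0, 2.6864.
Z = Σ e^(−Eᵢ/kT) = e^(−0) + e^(−2.6864) = 1.0000 + 0.068126 = 1.0681.
P₁ = e^(−E₁/kT) / Z = 0.068126/1.0681 = 0.0638.

0.0638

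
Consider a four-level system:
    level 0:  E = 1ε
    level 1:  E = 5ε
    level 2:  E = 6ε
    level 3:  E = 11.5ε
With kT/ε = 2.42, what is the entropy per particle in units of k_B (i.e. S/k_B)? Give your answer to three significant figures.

0.763

Eᵢ/kT = 0.41322, 2.0661, 2.4793, 4.7521.
Z = Σ e^(−Eᵢ/kT) = e^(−0.41322) + e^(−2.0661) + e^(−2.4793) + e^(−4.7521) = 0.66152 + 0.12668 + 0.083802 + 0.0086335 = 0.88064.
⟨E⟩ = Σ EᵢPᵢ = 2.1541 ε.
S/k_B = ln Z + ⟨E⟩/kT = ln(0.88064) + 2.1541/2.42 = -0.12711 + 0.89012 = 0.763.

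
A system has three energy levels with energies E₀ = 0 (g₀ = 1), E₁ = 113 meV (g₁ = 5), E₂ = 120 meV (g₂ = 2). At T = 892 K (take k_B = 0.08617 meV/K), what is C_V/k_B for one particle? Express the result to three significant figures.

0.532

k_BT = 0.08617 × 892 K = 76.864 meV.
Eᵢ/kT = 0, 1.4701, 1.5612.
Z = Σ gᵢe^(−Eᵢ/kT) = 1·e^(−0) + 5·e^(−1.4701) + 2·e^(−1.5612) = 1.0000 + 1.1495 + 0.41977 = 2.5693.
⟨E⟩ = 70.161 meV, ⟨E²⟩ = 8065.5 meV².
C_V/k_B = (⟨E²⟩ − ⟨E⟩²)/(kT)² = (8065.5 − 4922.6)/5908.1 = 0.532.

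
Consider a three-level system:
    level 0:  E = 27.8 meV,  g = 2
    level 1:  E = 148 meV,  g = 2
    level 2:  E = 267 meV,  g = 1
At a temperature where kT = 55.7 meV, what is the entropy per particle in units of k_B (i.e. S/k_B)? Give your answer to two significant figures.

Eᵢ/kT = 0.4991, 2.657, 4.794.
Z = Σ gᵢe^(−Eᵢ/kT) = 2·e^(−0.4991) + 2·e^(−2.657) + 1·e^(−4.794) = 1.214 + 0.1403 + 0.008279 = 1.363.
⟨E⟩ = Σ EᵢPᵢ = 41.62 meV.
S/k_B = ln Z + ⟨E⟩/kT = ln(1.363) + 41.62/55.7 = 0.3097 + 0.7472 = 1.1.

1.1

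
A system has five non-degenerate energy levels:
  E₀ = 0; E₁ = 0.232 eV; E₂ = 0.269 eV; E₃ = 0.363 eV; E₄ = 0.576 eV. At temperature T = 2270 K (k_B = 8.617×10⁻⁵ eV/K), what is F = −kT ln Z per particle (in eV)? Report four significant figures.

-0.1114 eV

k_BT = 8.617×10⁻⁵ × 2270 K = 0.195606 eV.
Eᵢ/kT = 0, 1.18606, 1.37521, 1.85577, 2.94469.
Z = Σ e^(−Eᵢ/kT) = e^(−0) + e^(−1.18606) + e^(−1.37521) + e^(−1.85577) + e^(−2.94469) = 1.00000 + 0.305422 + 0.252787 + 0.156333 + 0.0526184 = 1.76716.
F = −kT ln Z = −0.195606 × ln(1.76716) = −0.195606 × 0.569374 = -0.1114 eV.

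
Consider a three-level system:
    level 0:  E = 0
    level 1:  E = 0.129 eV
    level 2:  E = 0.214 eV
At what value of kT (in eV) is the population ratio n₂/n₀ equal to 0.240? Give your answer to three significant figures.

0.150 eV

n₂/n₀ = exp[−(E₂−E₀)/kT] = 0.240.
⇒ (E₂−E₀)/kT = ln(1/0.240) = ln(4.1667) = 1.4271.
kT = 0.214 eV / 1.4271 = 0.150 eV.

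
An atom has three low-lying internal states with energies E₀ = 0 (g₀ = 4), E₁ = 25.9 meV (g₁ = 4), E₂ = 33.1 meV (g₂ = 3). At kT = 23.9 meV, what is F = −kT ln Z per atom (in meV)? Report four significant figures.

Eᵢ/kT = 0, 1.08368, 1.38494.
Z = Σ gᵢe^(−Eᵢ/kT) = 4·e^(−0) + 4·e^(−1.08368) + 3·e^(−1.38494) = 4.00000 + 1.35339 + 0.751016 = 6.10441.
F = −kT ln Z = −23.9 × ln(6.10441) = −23.9 × 1.80901 = -43.24 meV.

-43.24 meV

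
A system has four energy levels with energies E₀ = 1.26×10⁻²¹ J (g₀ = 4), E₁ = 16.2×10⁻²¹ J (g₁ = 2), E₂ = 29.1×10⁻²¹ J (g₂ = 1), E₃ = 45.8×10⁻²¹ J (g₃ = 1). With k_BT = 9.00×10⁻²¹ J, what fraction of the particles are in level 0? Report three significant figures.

Eᵢ/kT = 0.14000, 1.8000, 3.2333, 5.0889.
Z = Σ gᵢe^(−Eᵢ/kT) = 4·e^(−0.14000) + 2·e^(−1.8000) + 1·e^(−3.2333) + 1·e^(−5.0889) = 3.4774 + 0.33060 + 0.039427 + 0.0061648 = 3.8536.
P₀ = g₀ e^(−E₀/kT) / Z = 3.4774/3.8536 = 0.902.

0.902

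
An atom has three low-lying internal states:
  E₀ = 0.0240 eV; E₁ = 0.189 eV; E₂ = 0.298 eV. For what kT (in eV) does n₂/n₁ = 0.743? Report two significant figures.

n₂/n₁ = exp[−(E₂−E₁)/kT] = 0.743.
⇒ (E₂−E₁)/kT = ln(1/0.743) = ln(1.346) = 0.2971.
kT = 0.109 eV / 0.2971 = 0.37 eV.

0.37 eV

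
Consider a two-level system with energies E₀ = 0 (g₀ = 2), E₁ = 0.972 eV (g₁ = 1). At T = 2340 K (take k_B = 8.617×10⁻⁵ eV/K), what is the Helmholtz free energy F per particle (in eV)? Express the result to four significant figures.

-0.1406 eV

k_BT = 8.617×10⁻⁵ × 2340 K = 0.201638 eV.
Eᵢ/kT = 0, 4.82052.
Z = Σ gᵢe^(−Eᵢ/kT) = 2·e^(−0) + 1·e^(−4.82052) = 2.00000 + 0.00806259 = 2.00806.
F = −kT ln Z = −0.201638 × ln(2.00806) = −0.201638 × 0.697169 = -0.1406 eV.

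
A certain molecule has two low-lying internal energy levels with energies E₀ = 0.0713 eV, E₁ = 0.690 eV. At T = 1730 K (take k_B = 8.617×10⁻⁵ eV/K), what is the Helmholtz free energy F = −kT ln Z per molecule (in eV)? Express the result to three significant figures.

k_BT = 8.617×10⁻⁵ × 1730 K = 0.14907 eV.
Eᵢ/kT = 0.47830, 4.6287.
Z = Σ e^(−Eᵢ/kT) = e^(−0.47830) + e^(−4.6287) = 0.61984 + 0.0097674 = 0.62961.
F = −kT ln Z = −0.14907 × ln(0.62961) = −0.14907 × -0.46265 = 0.0690 eV.

0.0690 eV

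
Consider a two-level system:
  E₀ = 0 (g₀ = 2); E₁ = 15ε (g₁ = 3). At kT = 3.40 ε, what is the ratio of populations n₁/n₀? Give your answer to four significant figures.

0.01820

n₁/n₀ = (g₁/g₀) exp[−(E₁−E₀)/kT] = (3/2) × exp(−(15ε)/(3.40ε)) = (3/2) × exp(-4.41176) = 0.01820.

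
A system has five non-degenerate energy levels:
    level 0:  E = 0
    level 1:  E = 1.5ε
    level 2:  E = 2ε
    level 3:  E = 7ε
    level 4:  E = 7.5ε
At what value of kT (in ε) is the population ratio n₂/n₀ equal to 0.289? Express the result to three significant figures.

1.61 ε

n₂/n₀ = exp[−(E₂−E₀)/kT] = 0.289.
⇒ (E₂−E₀)/kT = ln(1/0.289) = ln(3.4602) = 1.2413.
kT = 2ε / 1.2413 = 1.61 ε.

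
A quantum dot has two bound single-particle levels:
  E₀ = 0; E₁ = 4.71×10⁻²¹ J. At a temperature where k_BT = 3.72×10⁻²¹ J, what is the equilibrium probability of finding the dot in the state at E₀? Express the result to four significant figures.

Eᵢ/kT = 0, 1.26613.
Z = Σ e^(−Eᵢ/kT) = e^(−0) + e^(−1.26613) = 1.00000 + 0.281921 = 1.28192.
P₀ = e^(−E₀/kT) / Z = 1.00000/1.28192 = 0.7801.

0.7801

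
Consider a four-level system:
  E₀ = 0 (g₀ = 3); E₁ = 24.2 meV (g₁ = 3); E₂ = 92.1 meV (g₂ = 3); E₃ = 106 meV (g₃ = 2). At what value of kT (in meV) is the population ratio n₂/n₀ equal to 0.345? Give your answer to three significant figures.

n₂/n₀ = (g₂/g₀) exp[−(E₂−E₀)/kT] = 0.345.
⇒ (E₂−E₀)/kT = ln((3/3)/0.345) = ln(2.8986) = 1.0642.
kT = 92.1 meV / 1.0642 = 86.5 meV.

86.5 meV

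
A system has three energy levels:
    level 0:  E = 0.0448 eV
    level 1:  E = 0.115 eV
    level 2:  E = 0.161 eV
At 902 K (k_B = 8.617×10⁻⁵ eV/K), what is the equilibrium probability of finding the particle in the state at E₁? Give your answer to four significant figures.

0.2487

k_BT = 8.617×10⁻⁵ × 902 K = 0.0777253 eV.
Eᵢ/kT = 0.576389, 1.47957, 2.07140.
Z = Σ e^(−Eᵢ/kT) = e^(−0.576389) + e^(−1.47957) + e^(−2.07140) = 0.561924 + 0.227736 + 0.126009 = 0.915669.
P₁ = e^(−E₁/kT) / Z = 0.227736/0.915669 = 0.2487.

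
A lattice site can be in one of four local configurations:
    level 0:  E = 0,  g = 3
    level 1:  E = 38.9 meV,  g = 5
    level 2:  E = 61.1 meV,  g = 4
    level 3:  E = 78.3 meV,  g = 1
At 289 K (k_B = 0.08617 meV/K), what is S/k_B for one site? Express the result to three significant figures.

k_BT = 0.08617 × 289 K = 24.903 meV.
Eᵢ/kT = 0, 1.5621, 2.4535, 3.1442.
Z = Σ gᵢe^(−Eᵢ/kT) = 3·e^(−0) + 5·e^(−1.5621) + 4·e^(−2.4535) + 1·e^(−3.1442) = 3.0000 + 1.0485 + 0.34397 + 0.043101 = 4.4356.
⟨E⟩ = Σ EᵢPᵢ = 14.694 meV.
S/k_B = ln Z + ⟨E⟩/kT = ln(4.4356) + 14.694/24.903 = 1.4897 + 0.59005 = 2.08.

2.08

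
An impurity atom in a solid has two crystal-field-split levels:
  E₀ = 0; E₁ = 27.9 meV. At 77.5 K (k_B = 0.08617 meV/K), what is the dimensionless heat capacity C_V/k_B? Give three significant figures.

0.260

k_BT = 0.08617 × 77.5 K = 6.6782 meV.
Eᵢ/kT = 0, 4.1778.
Z = Σ e^(−Eᵢ/kT) = e^(−0) + e^(−4.1778) = 1.0000 + 0.015332 = 1.0153.
⟨E⟩ = 0.42132 meV, ⟨E²⟩ = 11.755 meV².
C_V/k_B = (⟨E²⟩ − ⟨E⟩²)/(kT)² = (11.755 − 0.17751)/44.598 = 0.260.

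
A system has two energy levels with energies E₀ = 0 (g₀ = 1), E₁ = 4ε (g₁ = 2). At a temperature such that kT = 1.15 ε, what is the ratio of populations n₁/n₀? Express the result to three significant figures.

n₁/n₀ = (g₁/g₀) exp[−(E₁−E₀)/kT] = (2/1) × exp(−(4ε)/(1.15ε)) = (2/1) × exp(-3.4783) = 0.0617.

0.0617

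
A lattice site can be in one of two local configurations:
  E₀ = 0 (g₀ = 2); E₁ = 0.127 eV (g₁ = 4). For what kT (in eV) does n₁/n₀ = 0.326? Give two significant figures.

0.070 eV

n₁/n₀ = (g₁/g₀) exp[−(E₁−E₀)/kT] = 0.326.
⇒ (E₁−E₀)/kT = ln((4/2)/0.326) = ln(6.135) = 1.814.
kT = 0.127 eV / 1.814 = 0.070 eV.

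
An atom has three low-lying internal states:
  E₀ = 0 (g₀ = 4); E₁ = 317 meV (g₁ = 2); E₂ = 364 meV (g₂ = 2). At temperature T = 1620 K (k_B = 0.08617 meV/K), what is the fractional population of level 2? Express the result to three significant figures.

0.0339

k_BT = 0.08617 × 1620 K = 139.60 meV.
Eᵢ/kT = 0, 2.2708, 2.6074.
Z = Σ gᵢe^(−Eᵢ/kT) = 4·e^(−0) + 2·e^(−2.2708) + 2·e^(−2.6074) = 4.0000 + 0.20646 + 0.14745 = 4.3539.
P₂ = g₂ e^(−E₂/kT) / Z = 0.14745/4.3539 = 0.0339.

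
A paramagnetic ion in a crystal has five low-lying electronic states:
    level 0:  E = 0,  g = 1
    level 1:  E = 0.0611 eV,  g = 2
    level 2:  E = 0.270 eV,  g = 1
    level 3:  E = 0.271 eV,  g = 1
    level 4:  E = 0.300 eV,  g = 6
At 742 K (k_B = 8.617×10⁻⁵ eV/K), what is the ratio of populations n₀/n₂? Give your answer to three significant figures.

k_BT = 8.617×10⁻⁵ × 742 K = 0.063938 eV.
n₀/n₂ = (g₀/g₂) exp[−(E₀−E₂)/kT] = (1/1) × exp(−(-0.270 eV)/(0.063938 eV)) = (1/1) × exp(4.2228) = 68.2.

68.2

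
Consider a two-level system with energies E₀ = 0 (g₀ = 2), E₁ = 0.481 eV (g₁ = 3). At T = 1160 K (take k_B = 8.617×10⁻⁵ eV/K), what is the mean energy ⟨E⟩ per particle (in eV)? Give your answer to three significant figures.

k_BT = 8.617×10⁻⁵ × 1160 K = 0.099957 eV.
Eᵢ/kT = 0, 4.8121.
Z = Σ gᵢe^(−Eᵢ/kT) = 2·e^(−0) + 3·e^(−4.8121) = 2.0000 + 0.024392 = 2.0244.
⟨E⟩ = Σ Eᵢ gᵢe^(−Eᵢ/kT) / Z = (0·2.0000 + 0.481·0.024392) / 2.0244 = 0.00580 eV.

0.00580 eV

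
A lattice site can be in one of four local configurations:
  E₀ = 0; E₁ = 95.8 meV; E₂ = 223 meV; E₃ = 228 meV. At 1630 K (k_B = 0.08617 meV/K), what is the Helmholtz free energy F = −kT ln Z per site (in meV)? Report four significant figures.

-90.69 meV

k_BT = 0.08617 × 1630 K = 140.457 meV.
Eᵢ/kT = 0, 0.682059, 1.58767, 1.62327.
Z = Σ e^(−Eᵢ/kT) = e^(−0) + e^(−0.682059) + e^(−1.58767) + e^(−1.62327) = 1.00000 + 0.505575 + 0.204401 + 0.197253 = 1.90723.
F = −kT ln Z = −140.457 × ln(1.90723) = −140.457 × 0.645652 = -90.69 meV.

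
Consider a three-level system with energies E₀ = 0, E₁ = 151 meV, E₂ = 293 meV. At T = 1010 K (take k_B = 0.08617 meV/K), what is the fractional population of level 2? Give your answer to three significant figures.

0.0285

k_BT = 0.08617 × 1010 K = 87.032 meV.
Eᵢ/kT = 0, 1.7350, 3.3666.
Z = Σ e^(−Eᵢ/kT) = e^(−0) + e^(−1.7350) + e^(−3.3666) = 1.0000 + 0.17640 + 0.034507 = 1.2109.
P₂ = e^(−E₂/kT) / Z = 0.034507/1.2109 = 0.0285.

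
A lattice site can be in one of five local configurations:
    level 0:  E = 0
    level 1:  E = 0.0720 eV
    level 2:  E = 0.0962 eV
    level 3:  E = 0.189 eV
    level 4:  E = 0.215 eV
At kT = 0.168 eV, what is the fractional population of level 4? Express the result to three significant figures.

Eᵢ/kT = 0, 0.42857, 0.57262, 1.1250, 1.2798.
Z = Σ e^(−Eᵢ/kT) = e^(−0) + e^(−0.42857) + e^(−0.57262) + e^(−1.1250) + e^(−1.2798) = 1.0000 + 0.65144 + 0.56405 + 0.32465 + 0.27809 = 2.8182.
P₄ = e^(−E₄/kT) / Z = 0.27809/2.8182 = 0.0987.

0.0987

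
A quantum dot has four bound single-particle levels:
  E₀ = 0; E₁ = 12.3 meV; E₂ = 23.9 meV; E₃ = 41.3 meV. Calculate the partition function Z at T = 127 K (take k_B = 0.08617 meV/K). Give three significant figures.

k_BT = 0.08617 × 127 K = 10.944 meV.
Eᵢ/kT = 0, 1.1239, 2.1838, 3.7738.
Z = Σ e^(−Eᵢ/kT) = e^(−0) + e^(−1.1239) + e^(−2.1838) + e^(−3.7738) = 1.0000 + 0.32501 + 0.11261 + 0.022965 = 1.4606.

Z = 1.46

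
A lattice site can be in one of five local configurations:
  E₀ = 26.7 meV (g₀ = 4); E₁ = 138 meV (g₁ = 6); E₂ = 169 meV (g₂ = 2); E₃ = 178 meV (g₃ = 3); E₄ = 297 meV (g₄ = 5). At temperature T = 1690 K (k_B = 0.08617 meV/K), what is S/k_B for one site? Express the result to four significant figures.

k_BT = 0.08617 × 1690 K = 145.627 meV.
Eᵢ/kT = 0.183345, 0.947626, 1.16050, 1.22230, 2.03946.
Z = Σ gᵢe^(−Eᵢ/kT) = 4·e^(−0.183345) + 6·e^(−0.947626) + 2·e^(−1.16050) + 3·e^(−1.22230) + 5·e^(−2.03946) = 3.32992 + 2.32596 + 0.626659 + 0.883656 + 0.650495 = 7.81669.
⟨E⟩ = Σ EᵢPᵢ = 110.825 meV.
S/k_B = ln Z + ⟨E⟩/kT = ln(7.81669) + 110.825/145.627 = 2.05626 + 0.761020 = 2.817.

2.817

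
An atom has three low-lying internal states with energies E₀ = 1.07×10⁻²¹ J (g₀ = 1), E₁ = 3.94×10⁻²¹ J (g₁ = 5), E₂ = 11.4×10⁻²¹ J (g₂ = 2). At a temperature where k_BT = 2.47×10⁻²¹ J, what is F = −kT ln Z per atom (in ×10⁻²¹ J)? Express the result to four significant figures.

Eᵢ/kT = 0.433198, 1.59514, 4.61538.
Z = Σ gᵢe^(−Eᵢ/kT) = 1·e^(−0.433198) + 5·e^(−1.59514) + 2·e^(−4.61538) = 0.648432 + 1.01440 + 0.0197968 = 1.68263.
F = −kT ln Z = −2.47 × ln(1.68263) = −2.47 × 0.520358 = -1.285 ×10⁻²¹ J.

-1.285 ×10⁻²¹ J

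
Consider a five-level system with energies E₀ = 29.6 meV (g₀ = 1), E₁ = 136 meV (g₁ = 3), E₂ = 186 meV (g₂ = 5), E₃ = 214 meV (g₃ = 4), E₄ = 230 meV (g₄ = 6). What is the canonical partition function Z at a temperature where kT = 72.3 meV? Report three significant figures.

Z = 1.96

Eᵢ/kT = 0.40941, 1.8811, 2.5726, 2.9599, 3.1812.
Z = Σ gᵢe^(−Eᵢ/kT) = 1·e^(−0.40941) + 3·e^(−1.8811) + 5·e^(−2.5726) + 4·e^(−2.9599) + 6·e^(−3.1812) = 0.66404 + 0.45727 + 0.38168 + 0.20730 + 0.24921 = 1.9595.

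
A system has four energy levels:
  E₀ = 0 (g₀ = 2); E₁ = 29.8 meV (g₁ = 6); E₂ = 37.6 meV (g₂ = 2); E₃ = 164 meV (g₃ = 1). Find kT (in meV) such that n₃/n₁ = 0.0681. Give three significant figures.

150 meV

n₃/n₁ = (g₃/g₁) exp[−(E₃−E₁)/kT] = 0.0681.
⇒ (E₃−E₁)/kT = ln((1/6)/0.0681) = ln(2.4474) = 0.89503.
kT = 134.2 meV / 0.89503 = 150 meV.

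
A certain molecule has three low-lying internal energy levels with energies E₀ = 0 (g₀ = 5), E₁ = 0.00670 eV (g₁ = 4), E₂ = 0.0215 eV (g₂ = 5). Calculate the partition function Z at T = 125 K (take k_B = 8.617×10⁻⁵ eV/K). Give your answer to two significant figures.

Z = 7.8

k_BT = 8.617×10⁻⁵ × 125 K = 0.01077 eV.
Eᵢ/kT = 0, 0.6221, 1.996.
Z = Σ gᵢe^(−Eᵢ/kT) = 5·e^(−0) + 4·e^(−0.6221) + 5·e^(−1.996) = 5.000 + 2.147 + 0.6794 = 7.826.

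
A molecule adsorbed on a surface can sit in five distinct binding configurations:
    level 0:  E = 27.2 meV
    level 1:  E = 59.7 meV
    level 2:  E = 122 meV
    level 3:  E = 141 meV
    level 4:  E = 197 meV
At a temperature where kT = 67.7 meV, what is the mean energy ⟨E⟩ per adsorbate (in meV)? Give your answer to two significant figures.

Eᵢ/kT = 0.4018, 0.8818, 1.802, 2.083, 2.910.
Z = Σ e^(−Eᵢ/kT) = e^(−0.4018) + e^(−0.8818) + e^(−1.802) + e^(−2.083) + e^(−2.910) = 0.6691 + 0.4140 + 0.1650 + 0.1246 + 0.05448 = 1.427.
⟨E⟩ = Σ Eᵢ e^(−Eᵢ/kT) / Z = (27.2·0.6691 + 59.7·0.4140 + 122·0.1650 + 141·0.1246 + 197·0.05448) / 1.427 = 64 meV.

64 meV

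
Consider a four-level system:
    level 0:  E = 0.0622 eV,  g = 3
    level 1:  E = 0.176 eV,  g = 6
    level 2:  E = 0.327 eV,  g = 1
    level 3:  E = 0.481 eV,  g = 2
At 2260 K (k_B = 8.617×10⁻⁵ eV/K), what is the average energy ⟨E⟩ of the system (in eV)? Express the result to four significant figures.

k_BT = 8.617×10⁻⁵ × 2260 K = 0.194744 eV.
Eᵢ/kT = 0.319394, 0.903751, 1.67913, 2.46991.
Z = Σ gᵢe^(−Eᵢ/kT) = 3·e^(−0.319394) + 6·e^(−0.903751) + 1·e^(−1.67913) + 2·e^(−2.46991) = 2.17977 + 2.43028 + 0.186536 + 0.169185 = 4.96577.
⟨E⟩ = Σ Eᵢ gᵢe^(−Eᵢ/kT) / Z = (0.0622·2.17977 + 0.176·2.43028 + 0.327·0.186536 + 0.481·0.169185) / 4.96577 = 0.1421 eV.

0.1421 eV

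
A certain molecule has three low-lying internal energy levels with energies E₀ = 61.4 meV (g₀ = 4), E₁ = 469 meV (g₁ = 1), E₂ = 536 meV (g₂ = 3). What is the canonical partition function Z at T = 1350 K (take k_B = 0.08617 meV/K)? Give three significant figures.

Z = 2.41

k_BT = 0.08617 × 1350 K = 116.33 meV.
Eᵢ/kT = 0.52781, 4.0316, 4.6076.
Z = Σ gᵢe^(−Eᵢ/kT) = 4·e^(−0.52781) + 1·e^(−4.0316) + 3·e^(−4.6076) = 2.3596 + 0.017746 + 0.029927 = 2.4073.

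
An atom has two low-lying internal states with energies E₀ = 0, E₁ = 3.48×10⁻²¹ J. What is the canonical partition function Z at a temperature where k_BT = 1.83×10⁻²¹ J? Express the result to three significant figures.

Z = 1.15

Eᵢ/kT = 0, 1.9016.
Z = Σ e^(−Eᵢ/kT) = e^(−0) + e^(−1.9016) = 1.0000 + 0.14933 = 1.1493.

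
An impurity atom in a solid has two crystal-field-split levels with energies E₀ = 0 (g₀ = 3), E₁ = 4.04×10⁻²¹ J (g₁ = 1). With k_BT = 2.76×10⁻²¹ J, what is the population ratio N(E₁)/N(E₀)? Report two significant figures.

0.077

n₁/n₀ = (g₁/g₀) exp[−(E₁−E₀)/kT] = (1/3) × exp(−(4.04 ×10⁻²¹ J)/(2.76 ×10⁻²¹ J)) = (1/3) × exp(-1.464) = 0.077.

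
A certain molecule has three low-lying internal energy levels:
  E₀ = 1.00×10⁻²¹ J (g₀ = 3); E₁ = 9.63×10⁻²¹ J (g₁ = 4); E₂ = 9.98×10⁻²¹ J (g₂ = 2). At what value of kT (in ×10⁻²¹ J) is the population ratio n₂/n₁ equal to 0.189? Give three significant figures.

n₂/n₁ = (g₂/g₁) exp[−(E₂−E₁)/kT] = 0.189.
⇒ (E₂−E₁)/kT = ln((2/4)/0.189) = ln(2.6455) = 0.97286.
kT = 0.35 ×10⁻²¹ J / 0.97286 = 0.360 ×10⁻²¹ J.

0.360 ×10⁻²¹ J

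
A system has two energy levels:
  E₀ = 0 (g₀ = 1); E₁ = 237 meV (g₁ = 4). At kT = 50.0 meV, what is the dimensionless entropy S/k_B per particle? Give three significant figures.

Eᵢ/kT = 0, 4.7400.
Z = Σ gᵢe^(−Eᵢ/kT) = 1·e^(−0) + 4·e^(−4.7400) = 1.0000 + 0.034955 = 1.0350.
⟨E⟩ = Σ EᵢPᵢ = 8.0042 meV.
S/k_B = ln Z + ⟨E⟩/kT = ln(1.0350) + 8.0042/50.0 = 0.034401 + 0.16008 = 0.194.

0.194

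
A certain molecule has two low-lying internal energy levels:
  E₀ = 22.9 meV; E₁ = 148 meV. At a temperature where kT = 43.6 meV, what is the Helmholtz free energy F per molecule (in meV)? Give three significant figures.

20.5 meV

Eᵢ/kT = 0.52523, 3.3945.
Z = Σ e^(−Eᵢ/kT) = e^(−0.52523) + e^(−3.3945) = 0.59142 + 0.033557 = 0.62498.
F = −kT ln Z = −43.6 × ln(0.62498) = −43.6 × -0.47004 = 20.5 meV.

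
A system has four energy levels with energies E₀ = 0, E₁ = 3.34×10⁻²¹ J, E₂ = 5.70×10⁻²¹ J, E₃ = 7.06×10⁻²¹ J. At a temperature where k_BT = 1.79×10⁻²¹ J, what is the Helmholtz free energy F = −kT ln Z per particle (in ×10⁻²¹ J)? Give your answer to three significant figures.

-0.349 ×10⁻²¹ J

Eᵢ/kT = 0, 1.8659, 3.1844, 3.9441.
Z = Σ e^(−Eᵢ/kT) = e^(−0) + e^(−1.8659) + e^(−3.1844) + e^(−3.9441) = 1.0000 + 0.15476 + 0.041403 + 0.019369 = 1.2155.
F = −kT ln Z = −1.79 × ln(1.2155) = −1.79 × 0.19516 = -0.349 ×10⁻²¹ J.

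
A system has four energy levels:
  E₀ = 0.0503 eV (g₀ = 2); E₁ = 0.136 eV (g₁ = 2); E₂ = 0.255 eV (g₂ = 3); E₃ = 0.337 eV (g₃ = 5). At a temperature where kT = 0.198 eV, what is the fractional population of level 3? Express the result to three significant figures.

Eᵢ/kT = 0.25404, 0.68687, 1.2879, 1.7020.
Z = Σ gᵢe^(−Eᵢ/kT) = 2·e^(−0.25404) + 2·e^(−0.68687) + 3·e^(−1.2879) + 5·e^(−1.7020) = 1.5513 + 1.0063 + 0.82755 + 0.91159 = 4.2967.
P₃ = g₃ e^(−E₃/kT) / Z = 0.91159/4.2967 = 0.212.

0.212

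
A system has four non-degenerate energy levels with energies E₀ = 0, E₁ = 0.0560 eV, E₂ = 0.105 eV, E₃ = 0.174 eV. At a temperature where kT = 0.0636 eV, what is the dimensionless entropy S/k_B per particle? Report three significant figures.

1.03

Eᵢ/kT = 0, 0.88050, 1.6509, 2.7358.
Z = Σ e^(−Eᵢ/kT) = e^(−0) + e^(−0.88050) + e^(−1.6509) + e^(−2.7358) = 1.0000 + 0.41458 + 0.19188 + 0.064842 = 1.6713.
⟨E⟩ = Σ EᵢPᵢ = 0.032697 eV.
S/k_B = ln Z + ⟨E⟩/kT = ln(1.6713) + 0.032697/0.0636 = 0.51360 + 0.51410 = 1.03.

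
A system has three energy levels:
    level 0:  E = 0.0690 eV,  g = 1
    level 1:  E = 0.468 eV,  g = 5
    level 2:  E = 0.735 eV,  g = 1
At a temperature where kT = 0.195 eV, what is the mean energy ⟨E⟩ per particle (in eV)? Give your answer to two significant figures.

0.24 eV

Eᵢ/kT = 0.3538, 2.400, 3.769.
Z = Σ gᵢe^(−Eᵢ/kT) = 1·e^(−0.3538) + 5·e^(−2.400) + 1·e^(−3.769) = 0.7020 + 0.4536 + 0.02308 = 1.179.
⟨E⟩ = Σ Eᵢ gᵢe^(−Eᵢ/kT) / Z = (0.0690·0.7020 + 0.468·0.4536 + 0.735·0.02308) / 1.179 = 0.24 eV.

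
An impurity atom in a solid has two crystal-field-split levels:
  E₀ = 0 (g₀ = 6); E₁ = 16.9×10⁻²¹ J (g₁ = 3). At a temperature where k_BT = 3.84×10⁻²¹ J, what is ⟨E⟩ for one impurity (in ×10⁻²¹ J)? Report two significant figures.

0.10 ×10⁻²¹ J

Eᵢ/kT = 0, 4.401.
Z = Σ gᵢe^(−Eᵢ/kT) = 6·e^(−0) + 3·e^(−4.401) = 6.000 + 0.03680 = 6.037.
⟨E⟩ = Σ Eᵢ gᵢe^(−Eᵢ/kT) / Z = (0·6.000 + 16.9·0.03680) / 6.037 = 0.10 ×10⁻²¹ J.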